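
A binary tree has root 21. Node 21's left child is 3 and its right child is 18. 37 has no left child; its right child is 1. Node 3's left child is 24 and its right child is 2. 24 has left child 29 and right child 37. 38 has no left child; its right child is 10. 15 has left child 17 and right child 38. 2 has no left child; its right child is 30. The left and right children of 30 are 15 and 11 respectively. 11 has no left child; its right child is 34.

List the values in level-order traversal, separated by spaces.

Level-order visits nodes level by level from the root, left to right within each level.
Level 0: 21
Level 1: 3, 18
Level 2: 24, 2
Level 3: 29, 37, 30
Level 4: 1, 15, 11
Level 5: 17, 38, 34
Level 6: 10

21 3 18 24 2 29 37 30 1 15 11 17 38 34 10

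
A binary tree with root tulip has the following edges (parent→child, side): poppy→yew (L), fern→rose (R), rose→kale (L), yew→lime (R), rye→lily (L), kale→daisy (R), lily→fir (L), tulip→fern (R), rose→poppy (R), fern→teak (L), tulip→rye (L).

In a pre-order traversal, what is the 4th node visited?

Pre-order visits the node, then its left subtree, then its right subtree.
Visit tulip.
At tulip: go left to rye.
  Visit rye.
  At rye: go left to lily.
    Visit lily.
    At lily: go left to fir.
      fir is a leaf — visit fir.
    At lily: no right child.
  At rye: no right child.
At tulip: go right to fern.
  Visit fern.
  At fern: go left to teak.
    teak is a leaf — visit teak.
  At fern: go right to rose.
    Visit rose.
    At rose: go left to kale.
      Visit kale.
      At kale: no left child.
      At kale: go right to daisy.
        daisy is a leaf — visit daisy.
    At rose: go right to poppy.
      Visit poppy.
      At poppy: go left to yew.
        Visit yew.
        At yew: no left child.
        At yew: go right to lime.
          lime is a leaf — visit lime.
      At poppy: no right child.
Full pre-order sequence: tulip, rye, lily, fir, fern, teak, rose, kale, daisy, poppy, yew, lime.

fir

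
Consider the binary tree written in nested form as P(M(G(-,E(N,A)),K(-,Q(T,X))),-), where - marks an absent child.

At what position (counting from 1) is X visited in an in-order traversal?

9

In-order visits the left subtree, then the node, then the right subtree.
At P: go left to M.
  At M: go left to G.
    At G: no left child.
    Visit G.
    At G: go right to E.
      At E: go left to N.
        N is a leaf — visit N.
      Visit E.
      At E: go right to A.
        A is a leaf — visit A.
  Visit M.
  At M: go right to K.
    At K: no left child.
    Visit K.
    At K: go right to Q.
      At Q: go left to T.
        T is a leaf — visit T.
      Visit Q.
      At Q: go right to X.
        X is a leaf — visit X.
Visit P.
At P: no right child.
Full in-order sequence: G, N, E, A, M, K, T, Q, X, P.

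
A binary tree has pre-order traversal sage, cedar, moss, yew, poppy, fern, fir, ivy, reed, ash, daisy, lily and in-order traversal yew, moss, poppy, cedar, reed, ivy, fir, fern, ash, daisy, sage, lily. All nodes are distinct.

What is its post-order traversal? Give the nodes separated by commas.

The first element of pre-order is the root; it splits in-order into left and right subtrees.
Root sage: left subtree has 10 nodes {yew, moss, poppy, cedar, reed, ivy, fir, fern, ash, daisy}, right has 1 {lily}.
  Root cedar: left subtree has 3 nodes {yew, moss, poppy}, right has 6 {reed, ivy, fir, fern, ash, daisy}.
    Root moss: left subtree has 1 node {yew}, right has 1 {poppy}.
    Root fern: left subtree has 3 nodes {reed, ivy, fir}, right has 2 {ash, daisy}.
      Root fir: left subtree has 2 nodes {reed, ivy}, right has 0 { }.
        Root ivy: left subtree has 1 node {reed}, right has 0 { }.
      Root ash: left subtree has 0 nodes { }, right has 1 {daisy}.

yew, poppy, moss, reed, ivy, fir, daisy, ash, fern, cedar, lily, sage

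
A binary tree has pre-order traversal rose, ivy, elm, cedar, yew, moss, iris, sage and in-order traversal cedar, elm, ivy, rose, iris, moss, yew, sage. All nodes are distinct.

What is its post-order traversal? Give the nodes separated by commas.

The first element of pre-order is the root; it splits in-order into left and right subtrees.
Root rose: left subtree has 3 nodes {cedar, elm, ivy}, right has 4 {iris, moss, yew, sage}.
  Root ivy: left subtree has 2 nodes {cedar, elm}, right has 0 { }.
    Root elm: left subtree has 1 node {cedar}, right has 0 { }.
  Root yew: left subtree has 2 nodes {iris, moss}, right has 1 {sage}.
    Root moss: left subtree has 1 node {iris}, right has 0 { }.

cedar, elm, ivy, iris, moss, sage, yew, rose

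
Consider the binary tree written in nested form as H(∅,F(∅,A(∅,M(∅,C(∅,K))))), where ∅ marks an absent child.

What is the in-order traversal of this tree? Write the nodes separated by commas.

H, F, A, M, C, K

In-order visits the left subtree, then the node, then the right subtree.
At H: no left child.
Visit H.
At H: go right to F.
  At F: no left child.
  Visit F.
  At F: go right to A.
    At A: no left child.
    Visit A.
    At A: go right to M.
      At M: no left child.
      Visit M.
      At M: go right to C.
        At C: no left child.
        Visit C.
        At C: go right to K.
          K is a leaf — visit K.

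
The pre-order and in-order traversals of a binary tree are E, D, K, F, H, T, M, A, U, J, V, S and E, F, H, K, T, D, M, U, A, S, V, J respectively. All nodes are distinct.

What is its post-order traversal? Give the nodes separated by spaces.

The first element of pre-order is the root; it splits in-order into left and right subtrees.
Root E: left subtree has 0 nodes { }, right has 11 {F, H, K, T, D, M, U, A, S, V, J}.
  Root D: left subtree has 4 nodes {F, H, K, T}, right has 6 {M, U, A, S, V, J}.
    Root K: left subtree has 2 nodes {F, H}, right has 1 {T}.
      Root F: left subtree has 0 nodes { }, right has 1 {H}.
    Root M: left subtree has 0 nodes { }, right has 5 {U, A, S, V, J}.
      Root A: left subtree has 1 node {U}, right has 3 {S, V, J}.
        Root J: left subtree has 2 nodes {S, V}, right has 0 { }.
          Root V: left subtree has 1 node {S}, right has 0 { }.

H F T K U S V J A M D E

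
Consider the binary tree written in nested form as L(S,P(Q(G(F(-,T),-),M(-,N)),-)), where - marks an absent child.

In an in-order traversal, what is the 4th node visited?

T

In-order visits the left subtree, then the node, then the right subtree.
At L: go left to S.
  S is a leaf — visit S.
Visit L.
At L: go right to P.
  At P: go left to Q.
    At Q: go left to G.
      At G: go left to F.
        At F: no left child.
        Visit F.
        At F: go right to T.
          T is a leaf — visit T.
      Visit G.
      At G: no right child.
    Visit Q.
    At Q: go right to M.
      At M: no left child.
      Visit M.
      At M: go right to N.
        N is a leaf — visit N.
  Visit P.
  At P: no right child.
Full in-order sequence: S, L, F, T, G, Q, M, N, P.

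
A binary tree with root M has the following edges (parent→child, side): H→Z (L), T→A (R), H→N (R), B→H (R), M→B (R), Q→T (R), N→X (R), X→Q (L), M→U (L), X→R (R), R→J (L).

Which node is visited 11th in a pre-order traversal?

Pre-order visits the node, then its left subtree, then its right subtree.
Visit M.
At M: go left to U.
  U is a leaf — visit U.
At M: go right to B.
  Visit B.
  At B: no left child.
  At B: go right to H.
    Visit H.
    At H: go left to Z.
      Z is a leaf — visit Z.
    At H: go right to N.
      Visit N.
      At N: no left child.
      At N: go right to X.
        Visit X.
        At X: go left to Q.
          Visit Q.
          At Q: no left child.
          At Q: go right to T.
            Visit T.
            At T: no left child.
            At T: go right to A.
              A is a leaf — visit A.
        At X: go right to R.
          Visit R.
          At R: go left to J.
            J is a leaf — visit J.
          At R: no right child.
Full pre-order sequence: M, U, B, H, Z, N, X, Q, T, A, R, J.

R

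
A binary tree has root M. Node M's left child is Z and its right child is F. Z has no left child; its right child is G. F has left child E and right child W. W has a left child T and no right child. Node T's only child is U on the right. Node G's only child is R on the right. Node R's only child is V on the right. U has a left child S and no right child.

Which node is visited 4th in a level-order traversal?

G

Level-order visits nodes level by level from the root, left to right within each level.
Level 0: M
Level 1: Z, F
Level 2: G, E, W
Level 3: R, T
Level 4: V, U
Level 5: S
Full level-order sequence: M, Z, F, G, E, W, R, T, V, U, S.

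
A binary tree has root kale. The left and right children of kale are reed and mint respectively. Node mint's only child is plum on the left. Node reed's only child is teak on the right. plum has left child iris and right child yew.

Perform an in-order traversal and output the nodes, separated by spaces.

reed teak kale iris plum yew mint

In-order visits the left subtree, then the node, then the right subtree.
At kale: go left to reed.
  At reed: no left child.
  Visit reed.
  At reed: go right to teak.
    teak is a leaf — visit teak.
Visit kale.
At kale: go right to mint.
  At mint: go left to plum.
    At plum: go left to iris.
      iris is a leaf — visit iris.
    Visit plum.
    At plum: go right to yew.
      yew is a leaf — visit yew.
  Visit mint.
  At mint: no right child.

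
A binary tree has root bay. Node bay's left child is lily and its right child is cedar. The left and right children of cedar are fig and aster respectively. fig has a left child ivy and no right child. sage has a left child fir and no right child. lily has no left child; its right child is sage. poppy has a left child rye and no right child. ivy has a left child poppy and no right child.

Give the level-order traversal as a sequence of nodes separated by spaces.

Level-order visits nodes level by level from the root, left to right within each level.
Level 0: bay
Level 1: lily, cedar
Level 2: sage, fig, aster
Level 3: fir, ivy
Level 4: poppy
Level 5: rye

bay lily cedar sage fig aster fir ivy poppy rye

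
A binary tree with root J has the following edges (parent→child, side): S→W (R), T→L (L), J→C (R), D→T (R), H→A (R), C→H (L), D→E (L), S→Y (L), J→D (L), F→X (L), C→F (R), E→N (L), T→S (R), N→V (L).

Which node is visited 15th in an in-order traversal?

F

In-order visits the left subtree, then the node, then the right subtree.
At J: go left to D.
  At D: go left to E.
    At E: go left to N.
      At N: go left to V.
        V is a leaf — visit V.
      Visit N.
      At N: no right child.
    Visit E.
    At E: no right child.
  Visit D.
  At D: go right to T.
    At T: go left to L.
      L is a leaf — visit L.
    Visit T.
    At T: go right to S.
      At S: go left to Y.
        Y is a leaf — visit Y.
      Visit S.
      At S: go right to W.
        W is a leaf — visit W.
Visit J.
At J: go right to C.
  At C: go left to H.
    At H: no left child.
    Visit H.
    At H: go right to A.
      A is a leaf — visit A.
  Visit C.
  At C: go right to F.
    At F: go left to X.
      X is a leaf — visit X.
    Visit F.
    At F: no right child.
Full in-order sequence: V, N, E, D, L, T, Y, S, W, J, H, A, C, X, F.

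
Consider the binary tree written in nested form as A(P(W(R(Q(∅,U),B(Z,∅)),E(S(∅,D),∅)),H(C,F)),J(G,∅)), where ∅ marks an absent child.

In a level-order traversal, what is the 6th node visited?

Level-order visits nodes level by level from the root, left to right within each level.
Level 0: A
Level 1: P, J
Level 2: W, H, G
Level 3: R, E, C, F
Level 4: Q, B, S
Level 5: U, Z, D
Full level-order sequence: A, P, J, W, H, G, R, E, C, F, Q, B, S, U, Z, D.

G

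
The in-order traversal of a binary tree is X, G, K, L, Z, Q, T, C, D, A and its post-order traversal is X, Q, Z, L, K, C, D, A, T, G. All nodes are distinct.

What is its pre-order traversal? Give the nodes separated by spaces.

G X T K L Z Q A D C

The last element of post-order is the root; it splits in-order into left and right subtrees.
Root G: left subtree has 1 node {X}, right has 8 {K, L, Z, Q, T, C, D, A}.
  Root T: left subtree has 4 nodes {K, L, Z, Q}, right has 3 {C, D, A}.
    Root K: left subtree has 0 nodes { }, right has 3 {L, Z, Q}.
      Root L: left subtree has 0 nodes { }, right has 2 {Z, Q}.
        Root Z: left subtree has 0 nodes { }, right has 1 {Q}.
    Root A: left subtree has 2 nodes {C, D}, right has 0 { }.
      Root D: left subtree has 1 node {C}, right has 0 { }.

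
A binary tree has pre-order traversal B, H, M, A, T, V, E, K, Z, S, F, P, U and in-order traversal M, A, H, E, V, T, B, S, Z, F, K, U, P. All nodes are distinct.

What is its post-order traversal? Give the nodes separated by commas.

A, M, E, V, T, H, S, F, Z, U, P, K, B

The first element of pre-order is the root; it splits in-order into left and right subtrees.
Root B: left subtree has 6 nodes {M, A, H, E, V, T}, right has 6 {S, Z, F, K, U, P}.
  Root H: left subtree has 2 nodes {M, A}, right has 3 {E, V, T}.
    Root M: left subtree has 0 nodes { }, right has 1 {A}.
    Root T: left subtree has 2 nodes {E, V}, right has 0 { }.
      Root V: left subtree has 1 node {E}, right has 0 { }.
  Root K: left subtree has 3 nodes {S, Z, F}, right has 2 {U, P}.
    Root Z: left subtree has 1 node {S}, right has 1 {F}.
    Root P: left subtree has 1 node {U}, right has 0 { }.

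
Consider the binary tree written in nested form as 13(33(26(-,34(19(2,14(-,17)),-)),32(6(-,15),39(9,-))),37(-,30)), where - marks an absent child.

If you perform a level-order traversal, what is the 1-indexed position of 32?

Level-order visits nodes level by level from the root, left to right within each level.
Level 0: 13
Level 1: 33, 37
Level 2: 26, 32, 30
Level 3: 34, 6, 39
Level 4: 19, 15, 9
Level 5: 2, 14
Level 6: 17
Full level-order sequence: 13, 33, 37, 26, 32, 30, 34, 6, 39, 19, 15, 9, 2, 14, 17.

5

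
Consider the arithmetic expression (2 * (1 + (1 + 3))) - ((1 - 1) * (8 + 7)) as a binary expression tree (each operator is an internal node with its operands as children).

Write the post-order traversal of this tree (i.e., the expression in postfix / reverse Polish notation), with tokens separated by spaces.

2 1 1 3 + + * 1 1 - 8 7 + * -

Post-order on an expression tree gives postfix notation: for each operator, emit left operand, right operand, then the operator.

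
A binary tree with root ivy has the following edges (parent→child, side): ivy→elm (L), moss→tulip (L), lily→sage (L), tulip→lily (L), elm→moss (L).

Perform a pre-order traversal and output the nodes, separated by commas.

Pre-order visits the node, then its left subtree, then its right subtree.
Visit ivy.
At ivy: go left to elm.
  Visit elm.
  At elm: go left to moss.
    Visit moss.
    At moss: go left to tulip.
      Visit tulip.
      At tulip: go left to lily.
        Visit lily.
        At lily: go left to sage.
          sage is a leaf — visit sage.
        At lily: no right child.
      At tulip: no right child.
    At moss: no right child.
  At elm: no right child.
At ivy: no right child.

ivy, elm, moss, tulip, lily, sage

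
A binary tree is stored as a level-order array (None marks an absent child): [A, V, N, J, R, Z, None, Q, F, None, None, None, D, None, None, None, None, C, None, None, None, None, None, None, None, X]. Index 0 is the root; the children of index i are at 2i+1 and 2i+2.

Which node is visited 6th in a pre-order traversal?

Pre-order visits the node, then its left subtree, then its right subtree.
Visit A.
At A: go left to V.
  Visit V.
  At V: go left to J.
    Visit J.
    At J: go left to Q.
      Q is a leaf — visit Q.
    At J: go right to F.
      Visit F.
      At F: go left to C.
        C is a leaf — visit C.
      At F: no right child.
  At V: go right to R.
    R is a leaf — visit R.
At A: go right to N.
  Visit N.
  At N: go left to Z.
    Visit Z.
    At Z: no left child.
    At Z: go right to D.
      Visit D.
      At D: go left to X.
        X is a leaf — visit X.
      At D: no right child.
  At N: no right child.
Full pre-order sequence: A, V, J, Q, F, C, R, N, Z, D, X.

C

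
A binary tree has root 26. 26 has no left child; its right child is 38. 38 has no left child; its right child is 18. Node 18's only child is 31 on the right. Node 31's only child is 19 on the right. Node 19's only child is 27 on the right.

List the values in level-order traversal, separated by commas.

Level-order visits nodes level by level from the root, left to right within each level.
Level 0: 26
Level 1: 38
Level 2: 18
Level 3: 31
Level 4: 19
Level 5: 27

26, 38, 18, 31, 19, 27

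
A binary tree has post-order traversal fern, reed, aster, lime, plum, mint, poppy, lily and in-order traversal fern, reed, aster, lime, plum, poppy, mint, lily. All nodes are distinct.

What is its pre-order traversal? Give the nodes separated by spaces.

The last element of post-order is the root; it splits in-order into left and right subtrees.
Root lily: left subtree has 7 nodes {fern, reed, aster, lime, plum, poppy, mint}, right has 0 { }.
  Root poppy: left subtree has 5 nodes {fern, reed, aster, lime, plum}, right has 1 {mint}.
    Root plum: left subtree has 4 nodes {fern, reed, aster, lime}, right has 0 { }.
      Root lime: left subtree has 3 nodes {fern, reed, aster}, right has 0 { }.
        Root aster: left subtree has 2 nodes {fern, reed}, right has 0 { }.
          Root reed: left subtree has 1 node {fern}, right has 0 { }.

lily poppy plum lime aster reed fern mint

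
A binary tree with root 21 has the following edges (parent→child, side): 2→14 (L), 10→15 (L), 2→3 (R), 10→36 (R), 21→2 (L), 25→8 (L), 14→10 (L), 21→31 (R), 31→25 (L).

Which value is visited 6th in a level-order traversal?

25

Level-order visits nodes level by level from the root, left to right within each level.
Level 0: 21
Level 1: 2, 31
Level 2: 14, 3, 25
Level 3: 10, 8
Level 4: 15, 36
Full level-order sequence: 21, 2, 31, 14, 3, 25, 10, 8, 15, 36.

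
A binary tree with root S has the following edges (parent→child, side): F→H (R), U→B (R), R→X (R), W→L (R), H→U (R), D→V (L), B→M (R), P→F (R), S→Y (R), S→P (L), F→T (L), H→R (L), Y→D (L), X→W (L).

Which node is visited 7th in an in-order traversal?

X

In-order visits the left subtree, then the node, then the right subtree.
At S: go left to P.
  At P: no left child.
  Visit P.
  At P: go right to F.
    At F: go left to T.
      T is a leaf — visit T.
    Visit F.
    At F: go right to H.
      At H: go left to R.
        At R: no left child.
        Visit R.
        At R: go right to X.
          At X: go left to W.
            At W: no left child.
            Visit W.
            At W: go right to L.
              L is a leaf — visit L.
          Visit X.
          At X: no right child.
      Visit H.
      At H: go right to U.
        At U: no left child.
        Visit U.
        At U: go right to B.
          At B: no left child.
          Visit B.
          At B: go right to M.
            M is a leaf — visit M.
Visit S.
At S: go right to Y.
  At Y: go left to D.
    At D: go left to V.
      V is a leaf — visit V.
    Visit D.
    At D: no right child.
  Visit Y.
  At Y: no right child.
Full in-order sequence: P, T, F, R, W, L, X, H, U, B, M, S, V, D, Y.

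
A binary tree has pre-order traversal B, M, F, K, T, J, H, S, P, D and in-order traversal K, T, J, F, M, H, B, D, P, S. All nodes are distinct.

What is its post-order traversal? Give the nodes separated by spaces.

The first element of pre-order is the root; it splits in-order into left and right subtrees.
Root B: left subtree has 6 nodes {K, T, J, F, M, H}, right has 3 {D, P, S}.
  Root M: left subtree has 4 nodes {K, T, J, F}, right has 1 {H}.
    Root F: left subtree has 3 nodes {K, T, J}, right has 0 { }.
      Root K: left subtree has 0 nodes { }, right has 2 {T, J}.
        Root T: left subtree has 0 nodes { }, right has 1 {J}.
  Root S: left subtree has 2 nodes {D, P}, right has 0 { }.
    Root P: left subtree has 1 node {D}, right has 0 { }.

J T K F H M D P S B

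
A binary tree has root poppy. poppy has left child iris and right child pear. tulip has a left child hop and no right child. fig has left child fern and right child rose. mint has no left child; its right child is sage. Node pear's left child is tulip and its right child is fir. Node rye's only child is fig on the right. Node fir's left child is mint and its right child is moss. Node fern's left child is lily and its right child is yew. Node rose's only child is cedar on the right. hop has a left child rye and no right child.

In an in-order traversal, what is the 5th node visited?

fern

In-order visits the left subtree, then the node, then the right subtree.
At poppy: go left to iris.
  iris is a leaf — visit iris.
Visit poppy.
At poppy: go right to pear.
  At pear: go left to tulip.
    At tulip: go left to hop.
      At hop: go left to rye.
        At rye: no left child.
        Visit rye.
        At rye: go right to fig.
          At fig: go left to fern.
            At fern: go left to lily.
              lily is a leaf — visit lily.
            Visit fern.
            At fern: go right to yew.
              yew is a leaf — visit yew.
          Visit fig.
          At fig: go right to rose.
            At rose: no left child.
            Visit rose.
            At rose: go right to cedar.
              cedar is a leaf — visit cedar.
      Visit hop.
      At hop: no right child.
    Visit tulip.
    At tulip: no right child.
  Visit pear.
  At pear: go right to fir.
    At fir: go left to mint.
      At mint: no left child.
      Visit mint.
      At mint: go right to sage.
        sage is a leaf — visit sage.
    Visit fir.
    At fir: go right to moss.
      moss is a leaf — visit moss.
Full in-order sequence: iris, poppy, rye, lily, fern, yew, fig, rose, cedar, hop, tulip, pear, mint, sage, fir, moss.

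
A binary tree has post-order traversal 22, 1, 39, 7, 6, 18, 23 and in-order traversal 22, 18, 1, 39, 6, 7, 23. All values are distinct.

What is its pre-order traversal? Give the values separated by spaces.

The last element of post-order is the root; it splits in-order into left and right subtrees.
Root 23: left subtree has 6 nodes {22, 18, 1, 39, 6, 7}, right has 0 { }.
  Root 18: left subtree has 1 node {22}, right has 4 {1, 39, 6, 7}.
    Root 6: left subtree has 2 nodes {1, 39}, right has 1 {7}.
      Root 39: left subtree has 1 node {1}, right has 0 { }.

23 18 22 6 39 1 7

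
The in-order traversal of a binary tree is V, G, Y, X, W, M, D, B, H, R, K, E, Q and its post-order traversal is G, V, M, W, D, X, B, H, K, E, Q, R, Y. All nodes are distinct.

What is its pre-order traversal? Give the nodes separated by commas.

The last element of post-order is the root; it splits in-order into left and right subtrees.
Root Y: left subtree has 2 nodes {V, G}, right has 10 {X, W, M, D, B, H, R, K, E, Q}.
  Root V: left subtree has 0 nodes { }, right has 1 {G}.
  Root R: left subtree has 6 nodes {X, W, M, D, B, H}, right has 3 {K, E, Q}.
    Root H: left subtree has 5 nodes {X, W, M, D, B}, right has 0 { }.
      Root B: left subtree has 4 nodes {X, W, M, D}, right has 0 { }.
        Root X: left subtree has 0 nodes { }, right has 3 {W, M, D}.
          Root D: left subtree has 2 nodes {W, M}, right has 0 { }.
            Root W: left subtree has 0 nodes { }, right has 1 {M}.
    Root Q: left subtree has 2 nodes {K, E}, right has 0 { }.
      Root E: left subtree has 1 node {K}, right has 0 { }.

Y, V, G, R, H, B, X, D, W, M, Q, E, K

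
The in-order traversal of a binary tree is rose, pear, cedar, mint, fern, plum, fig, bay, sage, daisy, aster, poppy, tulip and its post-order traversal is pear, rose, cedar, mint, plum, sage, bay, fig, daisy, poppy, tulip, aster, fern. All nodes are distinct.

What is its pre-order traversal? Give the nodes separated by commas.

fern, mint, cedar, rose, pear, aster, daisy, fig, plum, bay, sage, tulip, poppy

The last element of post-order is the root; it splits in-order into left and right subtrees.
Root fern: left subtree has 4 nodes {rose, pear, cedar, mint}, right has 8 {plum, fig, bay, sage, daisy, aster, poppy, tulip}.
  Root mint: left subtree has 3 nodes {rose, pear, cedar}, right has 0 { }.
    Root cedar: left subtree has 2 nodes {rose, pear}, right has 0 { }.
      Root rose: left subtree has 0 nodes { }, right has 1 {pear}.
  Root aster: left subtree has 5 nodes {plum, fig, bay, sage, daisy}, right has 2 {poppy, tulip}.
    Root daisy: left subtree has 4 nodes {plum, fig, bay, sage}, right has 0 { }.
      Root fig: left subtree has 1 node {plum}, right has 2 {bay, sage}.
        Root bay: left subtree has 0 nodes { }, right has 1 {sage}.
    Root tulip: left subtree has 1 node {poppy}, right has 0 { }.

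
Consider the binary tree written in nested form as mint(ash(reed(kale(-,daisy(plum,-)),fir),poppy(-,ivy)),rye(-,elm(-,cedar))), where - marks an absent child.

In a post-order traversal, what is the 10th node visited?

elm

Post-order visits the left subtree, then the right subtree, then the node.
At mint: go left to ash.
  At ash: go left to reed.
    At reed: go left to kale.
      At kale: no left child.
      At kale: go right to daisy.
        At daisy: go left to plum.
          plum is a leaf — visit plum.
        At daisy: no right child.
        Visit daisy.
      Visit kale.
    At reed: go right to fir.
      fir is a leaf — visit fir.
    Visit reed.
  At ash: go right to poppy.
    At poppy: no left child.
    At poppy: go right to ivy.
      ivy is a leaf — visit ivy.
    Visit poppy.
  Visit ash.
At mint: go right to rye.
  At rye: no left child.
  At rye: go right to elm.
    At elm: no left child.
    At elm: go right to cedar.
      cedar is a leaf — visit cedar.
    Visit elm.
  Visit rye.
Visit mint.
Full post-order sequence: plum, daisy, kale, fir, reed, ivy, poppy, ash, cedar, elm, rye, mint.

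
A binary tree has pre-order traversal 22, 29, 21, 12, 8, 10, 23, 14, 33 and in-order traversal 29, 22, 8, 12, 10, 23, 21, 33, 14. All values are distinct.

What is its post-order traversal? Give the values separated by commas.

29, 8, 23, 10, 12, 33, 14, 21, 22

The first element of pre-order is the root; it splits in-order into left and right subtrees.
Root 22: left subtree has 1 node {29}, right has 7 {8, 12, 10, 23, 21, 33, 14}.
  Root 21: left subtree has 4 nodes {8, 12, 10, 23}, right has 2 {33, 14}.
    Root 12: left subtree has 1 node {8}, right has 2 {10, 23}.
      Root 10: left subtree has 0 nodes { }, right has 1 {23}.
    Root 14: left subtree has 1 node {33}, right has 0 { }.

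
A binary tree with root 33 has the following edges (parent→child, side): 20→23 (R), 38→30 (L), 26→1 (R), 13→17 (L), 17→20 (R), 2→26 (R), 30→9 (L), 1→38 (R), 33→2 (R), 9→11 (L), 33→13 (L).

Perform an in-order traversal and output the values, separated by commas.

17, 20, 23, 13, 33, 2, 26, 1, 11, 9, 30, 38

In-order visits the left subtree, then the node, then the right subtree.
At 33: go left to 13.
  At 13: go left to 17.
    At 17: no left child.
    Visit 17.
    At 17: go right to 20.
      At 20: no left child.
      Visit 20.
      At 20: go right to 23.
        23 is a leaf — visit 23.
  Visit 13.
  At 13: no right child.
Visit 33.
At 33: go right to 2.
  At 2: no left child.
  Visit 2.
  At 2: go right to 26.
    At 26: no left child.
    Visit 26.
    At 26: go right to 1.
      At 1: no left child.
      Visit 1.
      At 1: go right to 38.
        At 38: go left to 30.
          At 30: go left to 9.
            At 9: go left to 11.
              11 is a leaf — visit 11.
            Visit 9.
            At 9: no right child.
          Visit 30.
          At 30: no right child.
        Visit 38.
        At 38: no right child.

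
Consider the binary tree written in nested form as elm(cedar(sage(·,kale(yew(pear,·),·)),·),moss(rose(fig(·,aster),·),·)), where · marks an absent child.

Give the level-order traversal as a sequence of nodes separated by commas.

Level-order visits nodes level by level from the root, left to right within each level.
Level 0: elm
Level 1: cedar, moss
Level 2: sage, rose
Level 3: kale, fig
Level 4: yew, aster
Level 5: pear

elm, cedar, moss, sage, rose, kale, fig, yew, aster, pear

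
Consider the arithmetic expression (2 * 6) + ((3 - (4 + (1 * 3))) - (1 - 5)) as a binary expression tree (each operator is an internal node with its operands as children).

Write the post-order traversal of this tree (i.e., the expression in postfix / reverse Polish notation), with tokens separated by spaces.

2 6 * 3 4 1 3 * + - 1 5 - - +

Post-order on an expression tree gives postfix notation: for each operator, emit left operand, right operand, then the operator.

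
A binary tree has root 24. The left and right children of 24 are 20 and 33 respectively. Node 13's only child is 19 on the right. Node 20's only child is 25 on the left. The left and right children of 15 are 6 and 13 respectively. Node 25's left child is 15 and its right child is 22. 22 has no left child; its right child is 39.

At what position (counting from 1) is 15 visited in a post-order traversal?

4

Post-order visits the left subtree, then the right subtree, then the node.
At 24: go left to 20.
  At 20: go left to 25.
    At 25: go left to 15.
      At 15: go left to 6.
        6 is a leaf — visit 6.
      At 15: go right to 13.
        At 13: no left child.
        At 13: go right to 19.
          19 is a leaf — visit 19.
        Visit 13.
      Visit 15.
    At 25: go right to 22.
      At 22: no left child.
      At 22: go right to 39.
        39 is a leaf — visit 39.
      Visit 22.
    Visit 25.
  At 20: no right child.
  Visit 20.
At 24: go right to 33.
  33 is a leaf — visit 33.
Visit 24.
Full post-order sequence: 6, 19, 13, 15, 39, 22, 25, 20, 33, 24.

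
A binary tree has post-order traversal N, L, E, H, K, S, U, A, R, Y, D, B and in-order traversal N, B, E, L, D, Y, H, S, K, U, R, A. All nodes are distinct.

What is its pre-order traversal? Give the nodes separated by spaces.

B N D E L Y R U S H K A

The last element of post-order is the root; it splits in-order into left and right subtrees.
Root B: left subtree has 1 node {N}, right has 10 {E, L, D, Y, H, S, K, U, R, A}.
  Root D: left subtree has 2 nodes {E, L}, right has 7 {Y, H, S, K, U, R, A}.
    Root E: left subtree has 0 nodes { }, right has 1 {L}.
    Root Y: left subtree has 0 nodes { }, right has 6 {H, S, K, U, R, A}.
      Root R: left subtree has 4 nodes {H, S, K, U}, right has 1 {A}.
        Root U: left subtree has 3 nodes {H, S, K}, right has 0 { }.
          Root S: left subtree has 1 node {H}, right has 1 {K}.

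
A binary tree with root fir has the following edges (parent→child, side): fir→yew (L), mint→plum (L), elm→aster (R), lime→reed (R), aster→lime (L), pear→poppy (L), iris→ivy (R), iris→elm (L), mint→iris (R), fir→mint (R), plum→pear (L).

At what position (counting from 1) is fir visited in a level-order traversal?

1

Level-order visits nodes level by level from the root, left to right within each level.
Level 0: fir
Level 1: yew, mint
Level 2: plum, iris
Level 3: pear, elm, ivy
Level 4: poppy, aster
Level 5: lime
Level 6: reed
Full level-order sequence: fir, yew, mint, plum, iris, pear, elm, ivy, poppy, aster, lime, reed.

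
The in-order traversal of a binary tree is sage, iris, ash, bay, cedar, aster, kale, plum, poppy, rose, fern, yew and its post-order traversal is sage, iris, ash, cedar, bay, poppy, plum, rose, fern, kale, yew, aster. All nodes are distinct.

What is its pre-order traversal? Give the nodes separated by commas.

aster, bay, ash, iris, sage, cedar, yew, kale, fern, rose, plum, poppy

The last element of post-order is the root; it splits in-order into left and right subtrees.
Root aster: left subtree has 5 nodes {sage, iris, ash, bay, cedar}, right has 6 {kale, plum, poppy, rose, fern, yew}.
  Root bay: left subtree has 3 nodes {sage, iris, ash}, right has 1 {cedar}.
    Root ash: left subtree has 2 nodes {sage, iris}, right has 0 { }.
      Root iris: left subtree has 1 node {sage}, right has 0 { }.
  Root yew: left subtree has 5 nodes {kale, plum, poppy, rose, fern}, right has 0 { }.
    Root kale: left subtree has 0 nodes { }, right has 4 {plum, poppy, rose, fern}.
      Root fern: left subtree has 3 nodes {plum, poppy, rose}, right has 0 { }.
        Root rose: left subtree has 2 nodes {plum, poppy}, right has 0 { }.
          Root plum: left subtree has 0 nodes { }, right has 1 {poppy}.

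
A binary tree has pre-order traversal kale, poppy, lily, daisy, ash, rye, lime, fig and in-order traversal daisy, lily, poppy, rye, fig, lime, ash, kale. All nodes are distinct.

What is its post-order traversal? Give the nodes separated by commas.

The first element of pre-order is the root; it splits in-order into left and right subtrees.
Root kale: left subtree has 7 nodes {daisy, lily, poppy, rye, fig, lime, ash}, right has 0 { }.
  Root poppy: left subtree has 2 nodes {daisy, lily}, right has 4 {rye, fig, lime, ash}.
    Root lily: left subtree has 1 node {daisy}, right has 0 { }.
    Root ash: left subtree has 3 nodes {rye, fig, lime}, right has 0 { }.
      Root rye: left subtree has 0 nodes { }, right has 2 {fig, lime}.
        Root lime: left subtree has 1 node {fig}, right has 0 { }.

daisy, lily, fig, lime, rye, ash, poppy, kale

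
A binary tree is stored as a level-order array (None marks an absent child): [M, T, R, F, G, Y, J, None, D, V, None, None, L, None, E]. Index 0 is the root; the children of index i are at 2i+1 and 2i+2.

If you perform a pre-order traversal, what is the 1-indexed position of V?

Pre-order visits the node, then its left subtree, then its right subtree.
Visit M.
At M: go left to T.
  Visit T.
  At T: go left to F.
    Visit F.
    At F: no left child.
    At F: go right to D.
      D is a leaf — visit D.
  At T: go right to G.
    Visit G.
    At G: go left to V.
      V is a leaf — visit V.
    At G: no right child.
At M: go right to R.
  Visit R.
  At R: go left to Y.
    Visit Y.
    At Y: no left child.
    At Y: go right to L.
      L is a leaf — visit L.
  At R: go right to J.
    Visit J.
    At J: no left child.
    At J: go right to E.
      E is a leaf — visit E.
Full pre-order sequence: M, T, F, D, G, V, R, Y, L, J, E.

6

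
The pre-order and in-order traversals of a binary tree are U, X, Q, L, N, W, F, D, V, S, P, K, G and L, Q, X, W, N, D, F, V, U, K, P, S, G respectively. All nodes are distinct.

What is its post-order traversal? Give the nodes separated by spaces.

The first element of pre-order is the root; it splits in-order into left and right subtrees.
Root U: left subtree has 8 nodes {L, Q, X, W, N, D, F, V}, right has 4 {K, P, S, G}.
  Root X: left subtree has 2 nodes {L, Q}, right has 5 {W, N, D, F, V}.
    Root Q: left subtree has 1 node {L}, right has 0 { }.
    Root N: left subtree has 1 node {W}, right has 3 {D, F, V}.
      Root F: left subtree has 1 node {D}, right has 1 {V}.
  Root S: left subtree has 2 nodes {K, P}, right has 1 {G}.
    Root P: left subtree has 1 node {K}, right has 0 { }.

L Q W D V F N X K P G S U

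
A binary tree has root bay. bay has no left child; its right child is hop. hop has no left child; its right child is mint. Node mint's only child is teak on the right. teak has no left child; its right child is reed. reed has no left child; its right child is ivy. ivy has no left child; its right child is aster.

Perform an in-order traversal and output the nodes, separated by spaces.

bay hop mint teak reed ivy aster

In-order visits the left subtree, then the node, then the right subtree.
At bay: no left child.
Visit bay.
At bay: go right to hop.
  At hop: no left child.
  Visit hop.
  At hop: go right to mint.
    At mint: no left child.
    Visit mint.
    At mint: go right to teak.
      At teak: no left child.
      Visit teak.
      At teak: go right to reed.
        At reed: no left child.
        Visit reed.
        At reed: go right to ivy.
          At ivy: no left child.
          Visit ivy.
          At ivy: go right to aster.
            aster is a leaf — visit aster.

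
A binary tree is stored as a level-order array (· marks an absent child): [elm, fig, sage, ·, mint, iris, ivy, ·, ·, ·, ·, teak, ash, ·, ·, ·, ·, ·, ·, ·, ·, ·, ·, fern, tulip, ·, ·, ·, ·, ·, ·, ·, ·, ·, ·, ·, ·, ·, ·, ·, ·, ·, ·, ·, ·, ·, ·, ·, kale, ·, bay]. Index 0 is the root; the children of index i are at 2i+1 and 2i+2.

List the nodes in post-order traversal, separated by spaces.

mint fig kale fern bay tulip teak ash iris ivy sage elm

Post-order visits the left subtree, then the right subtree, then the node.
At elm: go left to fig.
  At fig: no left child.
  At fig: go right to mint.
    mint is a leaf — visit mint.
  Visit fig.
At elm: go right to sage.
  At sage: go left to iris.
    At iris: go left to teak.
      At teak: go left to fern.
        At fern: no left child.
        At fern: go right to kale.
          kale is a leaf — visit kale.
        Visit fern.
      At teak: go right to tulip.
        At tulip: no left child.
        At tulip: go right to bay.
          bay is a leaf — visit bay.
        Visit tulip.
      Visit teak.
    At iris: go right to ash.
      ash is a leaf — visit ash.
    Visit iris.
  At sage: go right to ivy.
    ivy is a leaf — visit ivy.
  Visit sage.
Visit elm.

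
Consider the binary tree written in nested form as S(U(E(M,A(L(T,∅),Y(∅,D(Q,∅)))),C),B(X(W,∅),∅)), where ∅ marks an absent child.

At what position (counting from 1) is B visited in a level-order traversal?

Level-order visits nodes level by level from the root, left to right within each level.
Level 0: S
Level 1: U, B
Level 2: E, C, X
Level 3: M, A, W
Level 4: L, Y
Level 5: T, D
Level 6: Q
Full level-order sequence: S, U, B, E, C, X, M, A, W, L, Y, T, D, Q.

3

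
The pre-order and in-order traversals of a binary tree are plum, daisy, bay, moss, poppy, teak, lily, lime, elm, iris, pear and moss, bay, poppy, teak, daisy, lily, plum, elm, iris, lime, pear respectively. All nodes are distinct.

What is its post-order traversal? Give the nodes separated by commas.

The first element of pre-order is the root; it splits in-order into left and right subtrees.
Root plum: left subtree has 6 nodes {moss, bay, poppy, teak, daisy, lily}, right has 4 {elm, iris, lime, pear}.
  Root daisy: left subtree has 4 nodes {moss, bay, poppy, teak}, right has 1 {lily}.
    Root bay: left subtree has 1 node {moss}, right has 2 {poppy, teak}.
      Root poppy: left subtree has 0 nodes { }, right has 1 {teak}.
  Root lime: left subtree has 2 nodes {elm, iris}, right has 1 {pear}.
    Root elm: left subtree has 0 nodes { }, right has 1 {iris}.

moss, teak, poppy, bay, lily, daisy, iris, elm, pear, lime, plum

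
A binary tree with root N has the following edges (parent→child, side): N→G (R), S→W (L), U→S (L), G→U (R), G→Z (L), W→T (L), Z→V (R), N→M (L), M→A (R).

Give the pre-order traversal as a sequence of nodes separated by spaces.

N M A G Z V U S W T

Pre-order visits the node, then its left subtree, then its right subtree.
Visit N.
At N: go left to M.
  Visit M.
  At M: no left child.
  At M: go right to A.
    A is a leaf — visit A.
At N: go right to G.
  Visit G.
  At G: go left to Z.
    Visit Z.
    At Z: no left child.
    At Z: go right to V.
      V is a leaf — visit V.
  At G: go right to U.
    Visit U.
    At U: go left to S.
      Visit S.
      At S: go left to W.
        Visit W.
        At W: go left to T.
          T is a leaf — visit T.
        At W: no right child.
      At S: no right child.
    At U: no right child.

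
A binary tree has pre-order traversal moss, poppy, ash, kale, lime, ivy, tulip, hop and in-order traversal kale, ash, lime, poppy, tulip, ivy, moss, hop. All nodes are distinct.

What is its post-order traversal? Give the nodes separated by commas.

The first element of pre-order is the root; it splits in-order into left and right subtrees.
Root moss: left subtree has 6 nodes {kale, ash, lime, poppy, tulip, ivy}, right has 1 {hop}.
  Root poppy: left subtree has 3 nodes {kale, ash, lime}, right has 2 {tulip, ivy}.
    Root ash: left subtree has 1 node {kale}, right has 1 {lime}.
    Root ivy: left subtree has 1 node {tulip}, right has 0 { }.

kale, lime, ash, tulip, ivy, poppy, hop, moss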